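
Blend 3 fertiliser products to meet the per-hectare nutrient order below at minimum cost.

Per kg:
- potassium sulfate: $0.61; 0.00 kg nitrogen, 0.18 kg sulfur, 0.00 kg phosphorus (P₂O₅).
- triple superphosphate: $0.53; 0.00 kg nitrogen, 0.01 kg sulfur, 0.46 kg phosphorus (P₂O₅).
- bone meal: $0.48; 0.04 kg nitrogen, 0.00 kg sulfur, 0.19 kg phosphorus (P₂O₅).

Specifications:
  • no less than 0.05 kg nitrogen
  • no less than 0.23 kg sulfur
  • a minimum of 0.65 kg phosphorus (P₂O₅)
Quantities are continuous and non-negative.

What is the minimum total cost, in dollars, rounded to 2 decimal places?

Let x1 = kg of potassium sulfate, x2 = kg of triple superphosphate, x3 = kg of bone meal.
Minimise 0.61x1 + 0.53x2 + 0.48x3 s.t.:
  0.04x3 ≥ 0.05   (nitrogen)
  0.18x1 + 0.01x2 ≥ 0.23   (sulfur)
  0.46x2 + 0.19x3 ≥ 0.65   (phosphorus (P₂O₅))
  x1, x2, x3 ≥ 0.
All 3 inputs are positive at the optimum. The nitrogen, sulfur, phosphorus (P₂O₅) requirements are met with equality.
Solving gives x1 = 1.228, x2 = 0.8967, x3 = 1.25.
Hence cost = 0.61·1.228 + 0.53·0.8967 + 0.48·1.25 = $1.8243.

$1.82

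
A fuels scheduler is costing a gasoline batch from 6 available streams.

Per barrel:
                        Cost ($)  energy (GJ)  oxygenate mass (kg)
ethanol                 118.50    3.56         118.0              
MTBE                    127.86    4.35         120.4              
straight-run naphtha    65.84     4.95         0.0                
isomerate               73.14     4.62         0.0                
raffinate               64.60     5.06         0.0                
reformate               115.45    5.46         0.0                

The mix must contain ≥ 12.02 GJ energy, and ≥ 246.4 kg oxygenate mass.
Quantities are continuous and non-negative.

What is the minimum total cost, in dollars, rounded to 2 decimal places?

Let x1 = barrels of ethanol, x2 = barrels of MTBE, x3 = barrels of straight-run naphtha, x4 = barrels of isomerate, x5 = barrels of raffinate, x6 = barrels of reformate.
Minimize 118.5x1 + 127.86x2 + 65.84x3 + 73.14x4 + 64.6x5 + 115.45x6 subject to:
  3.56x1 + 4.35x2 + 4.95x3 + 4.62x4 + 5.06x5 + 5.46x6 ≥ 12.02   (energy)
  118x1 + 120.4x2 ≥ 246.4   (oxygenate mass)
  x1, x2, x3, x4, x5, x6 ≥ 0.
The cheapest feasible vertex uses only MTBE, raffinate; ethanol, straight-run naphtha, isomerate, reformate are not used. Binding constraints: energy and oxygenate mass.
That vertex is x2 = 2.0465, x5 = 0.61614.
Total cost: 127.86·2.0465 + 64.6·0.61614 = 301.4681.

$301.47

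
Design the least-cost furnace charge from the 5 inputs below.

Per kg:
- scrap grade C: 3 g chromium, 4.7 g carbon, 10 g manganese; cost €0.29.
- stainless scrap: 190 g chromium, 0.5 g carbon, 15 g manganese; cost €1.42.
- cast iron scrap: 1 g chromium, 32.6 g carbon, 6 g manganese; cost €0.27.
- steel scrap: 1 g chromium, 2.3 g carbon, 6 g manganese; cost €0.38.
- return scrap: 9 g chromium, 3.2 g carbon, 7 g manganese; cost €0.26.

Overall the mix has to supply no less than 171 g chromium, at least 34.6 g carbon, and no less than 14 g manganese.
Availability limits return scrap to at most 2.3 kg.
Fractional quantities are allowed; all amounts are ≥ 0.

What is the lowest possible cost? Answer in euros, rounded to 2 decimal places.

€1.55

Let x1 = kg of scrap grade C, x2 = kg of stainless scrap, x3 = kg of cast iron scrap, x4 = kg of steel scrap, x5 = kg of return scrap.
min 0.29x1 + 1.42x2 + 0.27x3 + 0.38x4 + 0.26x5 s.t.:
  3x1 + 190x2 + 1x3 + 1x4 + 9x5 ≥ 171   (chromium)
  4.7x1 + 0.5x2 + 32.6x3 + 2.3x4 + 3.2x5 ≥ 34.6   (carbon)
  10x1 + 15x2 + 6x3 + 6x4 + 7x5 ≥ 14   (manganese)
  x5 ≤ 2.3
  x1, x2, x3, x4, x5 ≥ 0.
At the optimum only stainless scrap, cast iron scrap are positive (scrap grade C, steel scrap, return scrap = 0). There the chromium and carbon constraints are tight.
Solving gives x2 = 0.8945, x3 = 1.048.
Total cost: 1.42·0.8945 + 0.27·1.048 = 1.5532.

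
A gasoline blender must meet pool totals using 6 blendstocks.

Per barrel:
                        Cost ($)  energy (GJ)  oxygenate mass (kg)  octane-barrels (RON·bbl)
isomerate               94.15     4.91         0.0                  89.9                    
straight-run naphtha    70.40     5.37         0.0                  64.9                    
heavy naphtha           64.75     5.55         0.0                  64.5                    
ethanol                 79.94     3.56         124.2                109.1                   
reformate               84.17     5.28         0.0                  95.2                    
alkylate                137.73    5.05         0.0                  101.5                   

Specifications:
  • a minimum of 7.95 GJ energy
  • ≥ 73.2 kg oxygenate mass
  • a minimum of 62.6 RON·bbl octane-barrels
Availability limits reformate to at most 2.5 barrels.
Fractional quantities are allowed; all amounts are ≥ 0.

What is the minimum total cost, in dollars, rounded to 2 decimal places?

$115.39

Let x1 = barrels of isomerate, x2 = barrels of straight-run naphtha, x3 = barrels of heavy naphtha, x4 = barrels of ethanol, x5 = barrels of reformate, x6 = barrels of alkylate.
Minimise 94.15x1 + 70.4x2 + 64.75x3 + 79.94x4 + 84.17x5 + 137.73x6 s.t.:
  4.91x1 + 5.37x2 + 5.55x3 + 3.56x4 + 5.28x5 + 5.05x6 ≥ 7.95   (energy)
  124.2x4 ≥ 73.2   (oxygenate mass)
  89.9x1 + 64.9x2 + 64.5x3 + 109.1x4 + 95.2x5 + 101.5x6 ≥ 62.6   (octane-barrels)
  x5 ≤ 2.5
  x1, x2, x3, x4, x5, x6 ≥ 0.
The cheapest feasible vertex uses only heavy naphtha, ethanol; isomerate, straight-run naphtha, reformate, alkylate are not used. There the energy and oxygenate mass constraints are tight.
Optimal quantities: heavy naphtha = 1.0544 barrels, ethanol = 0.58937 barrels.
Total cost: 64.75·1.0544 + 79.94·0.58937 = 115.3866.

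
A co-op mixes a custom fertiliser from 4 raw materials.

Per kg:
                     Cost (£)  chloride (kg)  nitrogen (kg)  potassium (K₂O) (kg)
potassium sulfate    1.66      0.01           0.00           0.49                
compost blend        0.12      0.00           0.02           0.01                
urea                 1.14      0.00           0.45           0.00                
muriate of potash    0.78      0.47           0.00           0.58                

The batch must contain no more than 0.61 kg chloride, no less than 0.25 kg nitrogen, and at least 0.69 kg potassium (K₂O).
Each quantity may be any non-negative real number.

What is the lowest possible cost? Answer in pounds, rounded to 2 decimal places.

£1.56

Let x1 = kg of potassium sulfate, x2 = kg of compost blend, x3 = kg of urea, x4 = kg of muriate of potash.
Minimize 1.66x1 + 0.12x2 + 1.14x3 + 0.78x4 s.t.:
  0.01x1 + 0.47x4 ≤ 0.61   (chloride)
  0.02x2 + 0.45x3 ≥ 0.25   (nitrogen)
  0.49x1 + 0.01x2 + 0.58x4 ≥ 0.69   (potassium (K₂O))
  x1, x2, x3, x4 ≥ 0.
The optimal basis is {urea, muriate of potash}; potassium sulfate, compost blend drop out. The nitrogen and potassium (K₂O) requirements are met with equality.
So urea = 0.5556 kg, muriate of potash = 1.19 kg.
Total cost: 1.14·0.5556 + 0.78·1.19 = 1.5616.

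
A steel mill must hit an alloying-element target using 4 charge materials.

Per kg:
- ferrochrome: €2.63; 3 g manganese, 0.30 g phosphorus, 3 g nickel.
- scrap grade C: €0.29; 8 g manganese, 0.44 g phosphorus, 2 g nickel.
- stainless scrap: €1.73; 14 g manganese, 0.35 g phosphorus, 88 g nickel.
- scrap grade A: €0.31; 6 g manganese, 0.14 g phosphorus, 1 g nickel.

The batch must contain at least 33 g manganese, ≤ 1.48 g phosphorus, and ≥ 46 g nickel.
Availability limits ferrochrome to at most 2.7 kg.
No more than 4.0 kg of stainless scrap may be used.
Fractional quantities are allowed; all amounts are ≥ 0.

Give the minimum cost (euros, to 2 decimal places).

Let x1 = kg of ferrochrome, x2 = kg of scrap grade C, x3 = kg of stainless scrap, x4 = kg of scrap grade A.
Minimize 2.63x1 + 0.29x2 + 1.73x3 + 0.31x4 subject to:
  3x1 + 8x2 + 14x3 + 6x4 ≥ 33   (manganese)
  0.3x1 + 0.44x2 + 0.35x3 + 0.14x4 ≤ 1.48   (phosphorus)
  3x1 + 2x2 + 88x3 + 1x4 ≥ 46   (nickel)
  x1 ≤ 2.7
  x3 ≤ 4
  x1, x2, x3, x4 ≥ 0.
At the optimum only scrap grade C, stainless scrap, scrap grade A are positive (ferrochrome = 0). Binding constraints: manganese, phosphorus, nickel.
So scrap grade C = 2.761 kg, stainless scrap = 0.4513 kg, scrap grade A = 0.7656 kg.
Total cost: 0.29·2.761 + 1.73·0.4513 + 0.31·0.7656 = 1.8188.

€1.82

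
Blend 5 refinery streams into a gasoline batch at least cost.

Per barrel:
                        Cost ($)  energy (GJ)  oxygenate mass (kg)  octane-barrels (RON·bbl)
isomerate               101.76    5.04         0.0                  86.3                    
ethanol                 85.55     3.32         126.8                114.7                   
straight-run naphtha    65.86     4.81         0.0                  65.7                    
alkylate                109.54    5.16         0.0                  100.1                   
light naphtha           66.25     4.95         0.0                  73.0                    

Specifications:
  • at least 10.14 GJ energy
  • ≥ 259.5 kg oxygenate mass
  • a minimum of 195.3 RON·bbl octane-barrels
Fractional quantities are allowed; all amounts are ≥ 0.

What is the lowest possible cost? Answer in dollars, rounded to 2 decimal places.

$219.86

Let x1 = barrels of isomerate, x2 = barrels of ethanol, x3 = barrels of straight-run naphtha, x4 = barrels of alkylate, x5 = barrels of light naphtha.
min 101.76x1 + 85.55x2 + 65.86x3 + 109.54x4 + 66.25x5 s.t.:
  5.04x1 + 3.32x2 + 4.81x3 + 5.16x4 + 4.95x5 ≥ 10.14   (energy)
  126.8x2 ≥ 259.5   (oxygenate mass)
  86.3x1 + 114.7x2 + 65.7x3 + 100.1x4 + 73x5 ≥ 195.3   (octane-barrels)
  x1, x2, x3, x4, x5 ≥ 0.
The minimum-cost mix takes nothing from isomerate, straight-run naphtha, alkylate — only ethanol, light naphtha. Binding constraints: energy and oxygenate mass.
Solving gives x2 = 2.04653, x5 = 0.675863.
Hence cost = 85.55·2.04653 + 66.25·0.675863 = $219.8566.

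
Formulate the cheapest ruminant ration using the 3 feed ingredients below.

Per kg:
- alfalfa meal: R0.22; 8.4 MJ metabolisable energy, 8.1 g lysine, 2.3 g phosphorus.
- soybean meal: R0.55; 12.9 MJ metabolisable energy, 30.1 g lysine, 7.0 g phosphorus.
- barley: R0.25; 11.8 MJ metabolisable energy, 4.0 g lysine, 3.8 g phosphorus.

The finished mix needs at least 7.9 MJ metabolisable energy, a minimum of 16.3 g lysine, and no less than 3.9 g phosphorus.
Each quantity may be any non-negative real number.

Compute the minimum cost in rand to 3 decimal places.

R0.312

Let x1 = kg of alfalfa meal, x2 = kg of soybean meal, x3 = kg of barley.
Minimize 0.22x1 + 0.55x2 + 0.25x3 subject to:
  8.4x1 + 12.9x2 + 11.8x3 ≥ 7.9   (metabolisable energy)
  8.1x1 + 30.1x2 + 4x3 ≥ 16.3   (lysine)
  2.3x1 + 7x2 + 3.8x3 ≥ 3.9   (phosphorus)
  x1, x2, x3 ≥ 0.
The optimal mix uses every input. There the metabolisable energy, lysine, phosphorus constraints are tight.
Optimal quantities: alfalfa meal = 0.153 kg, soybean meal = 0.4982 kg, barley = 0.0159 kg.
Total cost: 0.22·0.153 + 0.55·0.4982 + 0.25·0.0159 = 0.31165.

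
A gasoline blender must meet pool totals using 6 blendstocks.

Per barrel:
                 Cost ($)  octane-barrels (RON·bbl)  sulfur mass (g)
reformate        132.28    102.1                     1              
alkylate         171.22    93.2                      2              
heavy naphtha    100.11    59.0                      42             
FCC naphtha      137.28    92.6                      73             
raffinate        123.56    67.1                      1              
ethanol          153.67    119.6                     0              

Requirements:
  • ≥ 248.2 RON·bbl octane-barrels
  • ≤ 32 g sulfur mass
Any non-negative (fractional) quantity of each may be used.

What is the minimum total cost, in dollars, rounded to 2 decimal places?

$318.90

Set it up as a linear program. Let x1 = barrels of reformate, x2 = barrels of alkylate, x3 = barrels of heavy naphtha, x4 = barrels of FCC naphtha, x5 = barrels of raffinate, x6 = barrels of ethanol.
min 132.28x1 + 171.22x2 + 100.11x3 + 137.28x4 + 123.56x5 + 153.67x6 s.t.:
  102.1x1 + 93.2x2 + 59x3 + 92.6x4 + 67.1x5 + 119.6x6 ≥ 248.2   (octane-barrels)
  1x1 + 2x2 + 42x3 + 73x4 + 1x5 ≤ 32   (sulfur mass)
  x1, x2, x3, x4, x5, x6 ≥ 0.
At the optimum only ethanol is positive (reformate, alkylate, heavy naphtha, FCC naphtha, raffinate = 0). Binding constraint: octane-barrels.
That vertex is x6 = 2.07525.
Total cost: 153.67·2.07525 = 318.9037.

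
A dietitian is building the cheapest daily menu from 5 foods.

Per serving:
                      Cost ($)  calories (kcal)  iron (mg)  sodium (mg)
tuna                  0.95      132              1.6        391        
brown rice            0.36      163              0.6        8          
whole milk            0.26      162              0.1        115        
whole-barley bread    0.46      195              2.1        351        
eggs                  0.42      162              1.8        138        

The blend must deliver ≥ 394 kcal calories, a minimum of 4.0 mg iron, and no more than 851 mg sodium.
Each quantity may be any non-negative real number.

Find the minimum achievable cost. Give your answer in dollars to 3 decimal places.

Let x1 = servings of tuna, x2 = servings of brown rice, x3 = servings of whole milk, x4 = servings of whole-barley bread, x5 = servings of eggs.
min 0.95x1 + 0.36x2 + 0.26x3 + 0.46x4 + 0.42x5 subject to:
  132x1 + 163x2 + 162x3 + 195x4 + 162x5 ≥ 394   (calories)
  1.6x1 + 0.6x2 + 0.1x3 + 2.1x4 + 1.8x5 ≥ 4   (iron)
  391x1 + 8x2 + 115x3 + 351x4 + 138x5 ≤ 851   (sodium)
  x1, x2, x3, x4, x5 ≥ 0.
The cheapest feasible vertex uses only whole milk, whole-barley bread; tuna, brown rice, eggs are not used. Binding constraints: calories and iron.
So whole milk = 0.1478 servings, whole-barley bread = 1.8977 servings.
Total cost: 0.26·0.1478 + 0.46·1.8977 = 0.91137.

$0.911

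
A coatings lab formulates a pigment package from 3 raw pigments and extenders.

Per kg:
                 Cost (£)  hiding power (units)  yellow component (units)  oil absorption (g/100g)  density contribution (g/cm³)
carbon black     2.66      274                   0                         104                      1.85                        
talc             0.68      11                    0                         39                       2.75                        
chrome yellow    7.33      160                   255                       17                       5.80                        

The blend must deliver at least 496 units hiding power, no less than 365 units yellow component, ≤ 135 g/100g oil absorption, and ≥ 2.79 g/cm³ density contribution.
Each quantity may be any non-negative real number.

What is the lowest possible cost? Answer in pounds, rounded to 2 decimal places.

£13.08

Let x1 = kg of carbon black, x2 = kg of talc, x3 = kg of chrome yellow.
Minimize 2.66x1 + 0.68x2 + 7.33x3 subject to:
  274x1 + 11x2 + 160x3 ≥ 496   (hiding power)
  255x3 ≥ 365   (yellow component)
  104x1 + 39x2 + 17x3 ≤ 135   (oil absorption)
  1.85x1 + 2.75x2 + 5.8x3 ≥ 2.79   (density contribution)
  x1, x2, x3 ≥ 0.
The minimum-cost mix takes nothing from talc — only carbon black, chrome yellow. The hiding power and yellow component requirements are met with equality.
So carbon black = 0.9744 kg, chrome yellow = 1.431 kg.
Total cost: 2.66·0.9744 + 7.33·1.431 = 13.0811.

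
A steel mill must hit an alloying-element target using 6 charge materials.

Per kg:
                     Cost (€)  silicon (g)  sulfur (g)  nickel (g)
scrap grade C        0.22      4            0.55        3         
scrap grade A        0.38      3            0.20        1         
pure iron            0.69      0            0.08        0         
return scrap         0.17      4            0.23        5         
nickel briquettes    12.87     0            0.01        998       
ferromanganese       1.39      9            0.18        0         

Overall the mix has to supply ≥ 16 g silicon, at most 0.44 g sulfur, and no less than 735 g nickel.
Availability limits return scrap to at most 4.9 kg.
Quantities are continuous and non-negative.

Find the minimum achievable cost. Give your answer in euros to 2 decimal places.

€11.56

This is a linear program. Let x1 = kg of scrap grade C, x2 = kg of scrap grade A, x3 = kg of pure iron, x4 = kg of return scrap, x5 = kg of nickel briquettes, x6 = kg of ferromanganese.
Minimize 0.22x1 + 0.38x2 + 0.69x3 + 0.17x4 + 12.87x5 + 1.39x6 subject to:
  4x1 + 3x2 + 4x4 + 9x6 ≥ 16   (silicon)
  0.55x1 + 0.2x2 + 0.08x3 + 0.23x4 + 0.01x5 + 0.18x6 ≤ 0.44   (sulfur)
  3x1 + 1x2 + 5x4 + 998x5 ≥ 735   (nickel)
  x4 ≤ 4.9
  x1, x2, x3, x4, x5, x6 ≥ 0.
The optimal basis is {return scrap, nickel briquettes, ferromanganese}; scrap grade C, scrap grade A, pure iron drop out. There the silicon, sulfur, nickel constraints are tight.
So return scrap = 0.7512 kg, nickel briquettes = 0.7327 kg, ferromanganese = 1.444 kg.
Hence cost = 0.17·0.7512 + 12.87·0.7327 + 1.39·1.444 = €11.5647.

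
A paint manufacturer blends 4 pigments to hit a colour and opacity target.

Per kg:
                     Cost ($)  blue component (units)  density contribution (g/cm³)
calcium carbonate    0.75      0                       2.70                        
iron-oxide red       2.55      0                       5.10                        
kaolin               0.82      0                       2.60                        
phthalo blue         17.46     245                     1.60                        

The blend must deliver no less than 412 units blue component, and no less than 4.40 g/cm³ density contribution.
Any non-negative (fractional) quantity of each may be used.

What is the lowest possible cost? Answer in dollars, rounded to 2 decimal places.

Set it up as a linear program. Let x1 = kg of calcium carbonate, x2 = kg of iron-oxide red, x3 = kg of kaolin, x4 = kg of phthalo blue.
min 0.75x1 + 2.55x2 + 0.82x3 + 17.46x4 with:
  245x4 ≥ 412   (blue component)
  2.7x1 + 5.1x2 + 2.6x3 + 1.6x4 ≥ 4.4   (density contribution)
  x1, x2, x3, x4 ≥ 0.
The cheapest feasible vertex uses only calcium carbonate, phthalo blue; iron-oxide red, kaolin are not used. The blue component and density contribution requirements are met with equality.
That vertex is x1 = 0.6331, x4 = 1.682.
Cost = 0.75·0.6331 + 17.46·1.682 = 29.8425.

$29.84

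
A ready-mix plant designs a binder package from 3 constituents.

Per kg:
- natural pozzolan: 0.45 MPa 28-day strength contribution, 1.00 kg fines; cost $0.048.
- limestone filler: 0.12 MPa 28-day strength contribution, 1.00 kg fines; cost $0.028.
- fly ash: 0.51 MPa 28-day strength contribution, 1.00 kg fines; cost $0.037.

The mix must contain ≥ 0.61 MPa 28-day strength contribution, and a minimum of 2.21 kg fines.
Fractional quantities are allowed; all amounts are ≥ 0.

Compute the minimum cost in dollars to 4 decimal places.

$0.0698

Treat it as an LP. Let x1 = kg of natural pozzolan, x2 = kg of limestone filler, x3 = kg of fly ash.
Minimise 0.048x1 + 0.028x2 + 0.037x3 with:
  0.45x1 + 0.12x2 + 0.51x3 ≥ 0.61   (28-day strength contribution)
  1x1 + 1x2 + 1x3 ≥ 2.21   (fines)
  x1, x2, x3 ≥ 0.
The cheapest feasible vertex uses only limestone filler, fly ash; natural pozzolan is not used. Binding constraints: 28-day strength contribution and fines.
So limestone filler = 1.326 kg, fly ash = 0.8841 kg.
Hence cost = 0.028·1.326 + 0.037·0.8841 = $0.069840.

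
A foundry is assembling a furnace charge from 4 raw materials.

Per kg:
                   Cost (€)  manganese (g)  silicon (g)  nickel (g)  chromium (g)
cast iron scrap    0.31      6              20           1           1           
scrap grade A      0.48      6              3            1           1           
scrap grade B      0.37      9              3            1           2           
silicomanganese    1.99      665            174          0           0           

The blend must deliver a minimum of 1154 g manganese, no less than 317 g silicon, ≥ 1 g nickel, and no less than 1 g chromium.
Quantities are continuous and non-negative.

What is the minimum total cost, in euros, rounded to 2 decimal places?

Let x1 = kg of cast iron scrap, x2 = kg of scrap grade A, x3 = kg of scrap grade B, x4 = kg of silicomanganese.
Minimise 0.31x1 + 0.48x2 + 0.37x3 + 1.99x4 with:
  6x1 + 6x2 + 9x3 + 665x4 ≥ 1154   (manganese)
  20x1 + 3x2 + 3x3 + 174x4 ≥ 317   (silicon)
  1x1 + 1x2 + 1x3 ≥ 1   (nickel)
  1x1 + 1x2 + 2x3 ≥ 1   (chromium)
  x1, x2, x3, x4 ≥ 0.
The minimum-cost mix takes nothing from scrap grade A, scrap grade B — only cast iron scrap, silicomanganese. The manganese, nickel, chromium requirements are met with equality.
So cast iron scrap = 1 kg, silicomanganese = 1.7263 kg.
Total cost: 0.31·1 + 1.99·1.7263 = 3.7453.

€3.75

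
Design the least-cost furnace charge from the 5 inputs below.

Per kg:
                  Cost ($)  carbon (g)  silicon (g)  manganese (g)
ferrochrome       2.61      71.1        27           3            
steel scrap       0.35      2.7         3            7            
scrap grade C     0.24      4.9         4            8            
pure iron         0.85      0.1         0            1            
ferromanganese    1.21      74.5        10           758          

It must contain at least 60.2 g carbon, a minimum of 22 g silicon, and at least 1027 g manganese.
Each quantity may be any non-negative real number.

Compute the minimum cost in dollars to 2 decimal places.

Let x1 = kg of ferrochrome, x2 = kg of steel scrap, x3 = kg of scrap grade C, x4 = kg of pure iron, x5 = kg of ferromanganese.
Minimize 2.61x1 + 0.35x2 + 0.24x3 + 0.85x4 + 1.21x5 subject to:
  71.1x1 + 2.7x2 + 4.9x3 + 0.1x4 + 74.5x5 ≥ 60.2   (carbon)
  27x1 + 3x2 + 4x3 + 10x5 ≥ 22   (silicon)
  3x1 + 7x2 + 8x3 + 1x4 + 758x5 ≥ 1027   (manganese)
  x1, x2, x3, x4, x5 ≥ 0.
The optimal basis is {scrap grade C, ferromanganese}; ferrochrome, steel scrap, pure iron drop out. There the silicon and manganese constraints are tight.
That vertex is x3 = 2.17, x5 = 1.332.
Cost = 0.24·2.17 + 1.21·1.332 = 2.1325.

$2.13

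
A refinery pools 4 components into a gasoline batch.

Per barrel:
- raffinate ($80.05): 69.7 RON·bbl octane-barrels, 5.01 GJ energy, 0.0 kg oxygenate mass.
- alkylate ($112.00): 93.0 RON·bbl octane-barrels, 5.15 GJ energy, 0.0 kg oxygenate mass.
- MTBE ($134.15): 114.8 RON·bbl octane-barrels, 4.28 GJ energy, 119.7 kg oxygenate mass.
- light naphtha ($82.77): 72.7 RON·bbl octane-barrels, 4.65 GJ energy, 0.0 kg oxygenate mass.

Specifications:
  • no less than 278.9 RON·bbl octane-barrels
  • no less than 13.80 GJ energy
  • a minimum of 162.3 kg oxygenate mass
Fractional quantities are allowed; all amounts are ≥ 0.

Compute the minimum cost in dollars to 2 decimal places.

$322.35

This is a linear program. Let x1 = barrels of raffinate, x2 = barrels of alkylate, x3 = barrels of MTBE, x4 = barrels of light naphtha.
min 80.05x1 + 112x2 + 134.15x3 + 82.77x4 subject to:
  69.7x1 + 93x2 + 114.8x3 + 72.7x4 ≥ 278.9   (octane-barrels)
  5.01x1 + 5.15x2 + 4.28x3 + 4.65x4 ≥ 13.8   (energy)
  119.7x3 ≥ 162.3   (oxygenate mass)
  x1, x2, x3, x4 ≥ 0.
The minimum-cost mix takes nothing from alkylate — only raffinate, MTBE, light naphtha. There the octane-barrels, energy, oxygenate mass constraints are tight.
That vertex is x1 = 0.20644, x3 = 1.3559, x4 = 1.4973.
Total cost: 80.05·0.20644 + 134.15·1.3559 + 82.77·1.4973 = 322.3510.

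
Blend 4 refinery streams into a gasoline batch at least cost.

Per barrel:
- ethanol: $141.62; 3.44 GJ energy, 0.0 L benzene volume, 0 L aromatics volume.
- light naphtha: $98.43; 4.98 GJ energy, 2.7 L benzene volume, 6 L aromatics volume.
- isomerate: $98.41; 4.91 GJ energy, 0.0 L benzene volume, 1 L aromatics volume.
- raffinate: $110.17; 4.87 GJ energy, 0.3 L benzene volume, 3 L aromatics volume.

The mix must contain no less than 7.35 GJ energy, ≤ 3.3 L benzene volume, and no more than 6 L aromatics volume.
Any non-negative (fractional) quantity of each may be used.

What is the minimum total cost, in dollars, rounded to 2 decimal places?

$146.07

Treat it as an LP. Let x1 = barrels of ethanol, x2 = barrels of light naphtha, x3 = barrels of isomerate, x4 = barrels of raffinate.
Minimize 141.62x1 + 98.43x2 + 98.41x3 + 110.17x4 s.t.:
  3.44x1 + 4.98x2 + 4.91x3 + 4.87x4 ≥ 7.35   (energy)
  2.7x2 + 0.3x4 ≤ 3.3   (benzene volume)
  6x2 + 1x3 + 3x4 ≤ 6   (aromatics volume)
  x1, x2, x3, x4 ≥ 0.
The optimal basis is {light naphtha, isomerate}; ethanol, raffinate drop out. There the energy and aromatics volume constraints are tight.
Solving gives x2 = 0.9032, x3 = 0.5809.
Cost = 98.43·0.9032 + 98.41·0.5809 = 146.0683.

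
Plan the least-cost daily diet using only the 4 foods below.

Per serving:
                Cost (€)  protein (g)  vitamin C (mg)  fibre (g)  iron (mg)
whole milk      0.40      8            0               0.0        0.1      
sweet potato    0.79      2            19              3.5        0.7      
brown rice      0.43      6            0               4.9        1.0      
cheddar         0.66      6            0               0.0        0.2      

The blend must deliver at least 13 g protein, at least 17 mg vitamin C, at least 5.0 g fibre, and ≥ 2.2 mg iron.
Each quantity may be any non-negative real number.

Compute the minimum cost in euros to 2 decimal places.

€1.47

Set it up as a linear program. Let x1 = servings of whole milk, x2 = servings of sweet potato, x3 = servings of brown rice, x4 = servings of cheddar.
Minimize 0.4x1 + 0.79x2 + 0.43x3 + 0.66x4 with:
  8x1 + 2x2 + 6x3 + 6x4 ≥ 13   (protein)
  19x2 ≥ 17   (vitamin C)
  3.5x2 + 4.9x3 ≥ 5   (fibre)
  0.1x1 + 0.7x2 + 1x3 + 0.2x4 ≥ 2.2   (iron)
  x1, x2, x3, x4 ≥ 0.
The minimum-cost mix takes nothing from cheddar — only whole milk, sweet potato, brown rice. The protein, vitamin C, iron requirements are met with equality.
So whole milk = 0.239 servings, sweet potato = 0.8947 servings, brown rice = 1.55 servings.
Cost = 0.4·0.239 + 0.79·0.8947 + 0.43·1.55 = 1.4689.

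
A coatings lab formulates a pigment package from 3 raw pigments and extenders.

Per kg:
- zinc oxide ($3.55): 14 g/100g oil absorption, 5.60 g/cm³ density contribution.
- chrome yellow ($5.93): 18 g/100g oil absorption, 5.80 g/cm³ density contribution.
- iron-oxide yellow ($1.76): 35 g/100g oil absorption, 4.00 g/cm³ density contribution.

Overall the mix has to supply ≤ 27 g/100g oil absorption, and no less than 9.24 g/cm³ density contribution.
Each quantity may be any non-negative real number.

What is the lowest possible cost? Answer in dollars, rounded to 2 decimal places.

$5.74

This is a linear program. Let x1 = kg of zinc oxide, x2 = kg of chrome yellow, x3 = kg of iron-oxide yellow.
Minimize 3.55x1 + 5.93x2 + 1.76x3 s.t.:
  14x1 + 18x2 + 35x3 ≤ 27   (oil absorption)
  5.6x1 + 5.8x2 + 4x3 ≥ 9.24   (density contribution)
  x1, x2, x3 ≥ 0.
At the optimum only zinc oxide, iron-oxide yellow are positive (chrome yellow = 0). The oil absorption and density contribution requirements are met with equality.
So zinc oxide = 1.539 kg, iron-oxide yellow = 0.156 kg.
Objective = 3.55·1.539 + 1.76·0.156 = 5.7380.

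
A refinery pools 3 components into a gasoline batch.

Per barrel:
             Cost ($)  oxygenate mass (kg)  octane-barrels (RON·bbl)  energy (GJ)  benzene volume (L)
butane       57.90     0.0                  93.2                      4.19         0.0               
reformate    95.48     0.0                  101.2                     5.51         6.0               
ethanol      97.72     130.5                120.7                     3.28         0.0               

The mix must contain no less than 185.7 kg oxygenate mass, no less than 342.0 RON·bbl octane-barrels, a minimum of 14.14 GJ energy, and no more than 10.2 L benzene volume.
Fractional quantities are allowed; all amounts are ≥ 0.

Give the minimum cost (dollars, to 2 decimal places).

$269.95

Treat it as an LP. Let x1 = barrels of butane, x2 = barrels of reformate, x3 = barrels of ethanol.
Minimize 57.9x1 + 95.48x2 + 97.72x3 subject to:
  130.5x3 ≥ 185.7   (oxygenate mass)
  93.2x1 + 101.2x2 + 120.7x3 ≥ 342   (octane-barrels)
  4.19x1 + 5.51x2 + 3.28x3 ≥ 14.14   (energy)
  6x2 ≤ 10.2   (benzene volume)
  x1, x2, x3 ≥ 0.
At the optimum only butane, ethanol are positive (reformate = 0). The oxygenate mass and energy requirements are met with equality.
That vertex is x1 = 2.26076, x3 = 1.42299.
Hence cost = 57.9·2.26076 + 97.72·1.42299 = $269.9526.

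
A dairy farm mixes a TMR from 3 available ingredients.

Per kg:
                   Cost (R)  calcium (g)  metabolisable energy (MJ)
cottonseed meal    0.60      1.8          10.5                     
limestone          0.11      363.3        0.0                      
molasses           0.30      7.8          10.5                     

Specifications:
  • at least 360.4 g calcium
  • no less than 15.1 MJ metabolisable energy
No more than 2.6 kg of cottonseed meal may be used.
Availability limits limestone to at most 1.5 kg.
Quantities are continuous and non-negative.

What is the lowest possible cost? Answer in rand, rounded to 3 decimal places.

R0.537

Let x1 = kg of cottonseed meal, x2 = kg of limestone, x3 = kg of molasses.
Minimise 0.6x1 + 0.11x2 + 0.3x3 s.t.:
  1.8x1 + 363.3x2 + 7.8x3 ≥ 360.4   (calcium)
  10.5x1 + 10.5x3 ≥ 15.1   (metabolisable energy)
  x1 ≤ 2.6
  x2 ≤ 1.5
  x1, x2, x3 ≥ 0.
The cheapest feasible vertex uses only limestone, molasses; cottonseed meal is not used. There the calcium and metabolisable energy constraints are tight.
So limestone = 0.9611 kg, molasses = 1.438 kg.
Total cost: 0.11·0.9611 + 0.3·1.438 = 0.53712.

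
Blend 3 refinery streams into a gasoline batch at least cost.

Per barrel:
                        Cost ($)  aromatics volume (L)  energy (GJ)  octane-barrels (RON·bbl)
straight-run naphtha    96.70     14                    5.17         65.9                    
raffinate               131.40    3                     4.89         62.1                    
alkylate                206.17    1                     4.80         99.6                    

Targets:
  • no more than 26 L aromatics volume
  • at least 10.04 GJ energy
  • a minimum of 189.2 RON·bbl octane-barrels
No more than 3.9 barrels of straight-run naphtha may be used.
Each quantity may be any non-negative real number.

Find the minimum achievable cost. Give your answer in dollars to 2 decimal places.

This is a linear program. Let x1 = barrels of straight-run naphtha, x2 = barrels of raffinate, x3 = barrels of alkylate.
min 96.7x1 + 131.4x2 + 206.17x3 s.t.:
  14x1 + 3x2 + 1x3 ≤ 26   (aromatics volume)
  5.17x1 + 4.89x2 + 4.8x3 ≥ 10.04   (energy)
  65.9x1 + 62.1x2 + 99.6x3 ≥ 189.2   (octane-barrels)
  x1 ≤ 3.9
  x1, x2, x3 ≥ 0.
The cheapest feasible vertex uses only straight-run naphtha, alkylate; raffinate is not used. The aromatics volume and octane-barrels requirements are met with equality.
That vertex is x1 = 1.80685, x3 = 0.704102.
Hence cost = 96.7·1.80685 + 206.17·0.704102 = $319.8871.

$319.89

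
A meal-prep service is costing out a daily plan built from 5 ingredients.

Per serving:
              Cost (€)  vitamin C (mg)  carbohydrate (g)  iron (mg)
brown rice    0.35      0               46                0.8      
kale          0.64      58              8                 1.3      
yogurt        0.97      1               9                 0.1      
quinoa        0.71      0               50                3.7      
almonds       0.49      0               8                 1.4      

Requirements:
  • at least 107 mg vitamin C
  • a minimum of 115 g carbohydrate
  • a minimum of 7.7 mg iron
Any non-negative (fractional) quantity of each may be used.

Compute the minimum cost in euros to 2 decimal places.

Let x1 = servings of brown rice, x2 = servings of kale, x3 = servings of yogurt, x4 = servings of quinoa, x5 = servings of almonds.
Minimize 0.35x1 + 0.64x2 + 0.97x3 + 0.71x4 + 0.49x5 subject to:
  58x2 + 1x3 ≥ 107   (vitamin C)
  46x1 + 8x2 + 9x3 + 50x4 + 8x5 ≥ 115   (carbohydrate)
  0.8x1 + 1.3x2 + 0.1x3 + 3.7x4 + 1.4x5 ≥ 7.7   (iron)
  x1, x2, x3, x4, x5 ≥ 0.
The optimal basis is {brown rice, kale, quinoa}; yogurt, almonds drop out. The vitamin C, carbohydrate, iron requirements are met with equality.
Optimal quantities: brown rice = 0.8126 servings, kale = 1.845 servings, quinoa = 1.257 servings.
Total cost: 0.35·0.8126 + 0.64·1.845 + 0.71·1.257 = 2.3577.

€2.36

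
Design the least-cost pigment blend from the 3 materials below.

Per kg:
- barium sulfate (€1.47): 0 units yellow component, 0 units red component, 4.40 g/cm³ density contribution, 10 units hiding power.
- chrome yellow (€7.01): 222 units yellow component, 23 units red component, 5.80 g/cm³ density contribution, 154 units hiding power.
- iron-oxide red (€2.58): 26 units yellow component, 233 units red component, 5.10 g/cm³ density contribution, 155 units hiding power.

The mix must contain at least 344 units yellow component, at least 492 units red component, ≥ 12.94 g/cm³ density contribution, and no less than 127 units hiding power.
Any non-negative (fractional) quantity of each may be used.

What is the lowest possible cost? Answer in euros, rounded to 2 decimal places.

€14.35

Let x1 = kg of barium sulfate, x2 = kg of chrome yellow, x3 = kg of iron-oxide red.
Minimize 1.47x1 + 7.01x2 + 2.58x3 with:
  222x2 + 26x3 ≥ 344   (yellow component)
  23x2 + 233x3 ≥ 492   (red component)
  4.4x1 + 5.8x2 + 5.1x3 ≥ 12.94   (density contribution)
  10x1 + 154x2 + 155x3 ≥ 127   (hiding power)
  x1, x2, x3 ≥ 0.
The optimal basis is {chrome yellow, iron-oxide red}; barium sulfate drops out. There the yellow component and red component constraints are tight.
Solving gives x2 = 1.317, x3 = 1.982.
Total cost: 7.01·1.317 + 2.58·1.982 = 14.3457.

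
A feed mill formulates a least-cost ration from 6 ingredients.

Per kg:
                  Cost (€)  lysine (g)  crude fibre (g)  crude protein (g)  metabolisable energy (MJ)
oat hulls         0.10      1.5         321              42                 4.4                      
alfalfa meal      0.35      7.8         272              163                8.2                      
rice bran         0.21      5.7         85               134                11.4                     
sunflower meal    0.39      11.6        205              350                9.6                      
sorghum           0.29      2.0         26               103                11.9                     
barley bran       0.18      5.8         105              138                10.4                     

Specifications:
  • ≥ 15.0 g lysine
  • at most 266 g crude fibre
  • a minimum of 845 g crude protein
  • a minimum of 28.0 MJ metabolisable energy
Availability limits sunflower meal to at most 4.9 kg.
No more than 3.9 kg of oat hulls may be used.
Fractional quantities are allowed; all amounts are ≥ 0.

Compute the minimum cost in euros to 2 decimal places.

Let x1 = kg of oat hulls, x2 = kg of alfalfa meal, x3 = kg of rice bran, x4 = kg of sunflower meal, x5 = kg of sorghum, x6 = kg of barley bran.
Minimize 0.1x1 + 0.35x2 + 0.21x3 + 0.39x4 + 0.29x5 + 0.18x6 s.t.:
  1.5x1 + 7.8x2 + 5.7x3 + 11.6x4 + 2x5 + 5.8x6 ≥ 15   (lysine)
  321x1 + 272x2 + 85x3 + 205x4 + 26x5 + 105x6 ≤ 266   (crude fibre)
  42x1 + 163x2 + 134x3 + 350x4 + 103x5 + 138x6 ≥ 845   (crude protein)
  4.4x1 + 8.2x2 + 11.4x3 + 9.6x4 + 11.9x5 + 10.4x6 ≥ 28   (metabolisable energy)
  x4 ≤ 4.9
  x1 ≤ 3.9
  x1, x2, x3, x4, x5, x6 ≥ 0.
The optimal basis is {sunflower meal, sorghum}; oat hulls, alfalfa meal, rice bran, barley bran drop out. Binding constraints: crude fibre and crude protein.
So sunflower meal = 0.4518 kg, sorghum = 6.669 kg.
Objective = 0.39·0.4518 + 0.29·6.669 = 2.1102.

€2.11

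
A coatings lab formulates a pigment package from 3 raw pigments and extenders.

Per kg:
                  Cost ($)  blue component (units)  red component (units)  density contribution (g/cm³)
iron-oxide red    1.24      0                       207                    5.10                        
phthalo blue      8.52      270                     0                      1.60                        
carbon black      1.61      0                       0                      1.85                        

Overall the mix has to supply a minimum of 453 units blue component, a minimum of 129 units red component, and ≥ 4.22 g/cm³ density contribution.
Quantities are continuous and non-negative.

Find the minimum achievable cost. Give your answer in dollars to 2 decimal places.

$15.07

Treat it as an LP. Let x1 = kg of iron-oxide red, x2 = kg of phthalo blue, x3 = kg of carbon black.
Minimize 1.24x1 + 8.52x2 + 1.61x3 with:
  270x2 ≥ 453   (blue component)
  207x1 ≥ 129   (red component)
  5.1x1 + 1.6x2 + 1.85x3 ≥ 4.22   (density contribution)
  x1, x2, x3 ≥ 0.
The optimal basis is {iron-oxide red, phthalo blue}; carbon black drops out. The blue component and red component requirements are met with equality.
Solving gives x1 = 0.6232, x2 = 1.678.
Total cost: 1.24·0.6232 + 8.52·1.678 = 15.0693.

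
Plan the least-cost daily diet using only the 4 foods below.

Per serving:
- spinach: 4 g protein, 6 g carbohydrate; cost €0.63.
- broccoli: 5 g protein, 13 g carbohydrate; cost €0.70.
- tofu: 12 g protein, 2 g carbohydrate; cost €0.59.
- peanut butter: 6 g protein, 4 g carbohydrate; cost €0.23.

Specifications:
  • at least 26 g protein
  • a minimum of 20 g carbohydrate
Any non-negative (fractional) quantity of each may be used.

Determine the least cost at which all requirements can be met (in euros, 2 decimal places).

This is a linear program. Let x1 = servings of spinach, x2 = servings of broccoli, x3 = servings of tofu, x4 = servings of peanut butter.
Minimise 0.63x1 + 0.7x2 + 0.59x3 + 0.23x4 s.t.:
  4x1 + 5x2 + 12x3 + 6x4 ≥ 26   (protein)
  6x1 + 13x2 + 2x3 + 4x4 ≥ 20   (carbohydrate)
  x1, x2, x3, x4 ≥ 0.
The optimal basis is {broccoli, peanut butter}; spinach, tofu drop out. The protein and carbohydrate requirements are met with equality.
Optimal quantities: broccoli = 0.2759 servings, peanut butter = 4.103 servings.
Hence cost = 0.7·0.2759 + 0.23·4.103 = €1.1368.

€1.14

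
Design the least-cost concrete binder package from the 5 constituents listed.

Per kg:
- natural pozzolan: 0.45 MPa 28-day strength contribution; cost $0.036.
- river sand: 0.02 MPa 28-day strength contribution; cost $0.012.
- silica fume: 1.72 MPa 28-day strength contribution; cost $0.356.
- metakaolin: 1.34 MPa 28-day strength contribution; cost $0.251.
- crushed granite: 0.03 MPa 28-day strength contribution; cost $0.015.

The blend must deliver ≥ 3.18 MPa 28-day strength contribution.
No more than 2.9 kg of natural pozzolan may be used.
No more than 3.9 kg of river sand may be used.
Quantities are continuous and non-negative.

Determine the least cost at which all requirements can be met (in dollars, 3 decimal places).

Let x1 = kg of natural pozzolan, x2 = kg of river sand, x3 = kg of silica fume, x4 = kg of metakaolin, x5 = kg of crushed granite.
Minimize 0.036x1 + 0.012x2 + 0.356x3 + 0.251x4 + 0.015x5 s.t.:
  0.45x1 + 0.02x2 + 1.72x3 + 1.34x4 + 0.03x5 ≥ 3.18   (28-day strength contribution)
  x1 ≤ 2.9
  x2 ≤ 3.9
  x1, x2, x3, x4, x5 ≥ 0.
The minimum-cost mix takes nothing from river sand, silica fume, crushed granite — only natural pozzolan, metakaolin. There the 28-day strength contribution and the natural pozzolan cap constraints are tight.
Solving gives x1 = 2.9, x4 = 1.399.
Cost = 0.036·2.9 + 0.251·1.399 = 0.45555.

$0.456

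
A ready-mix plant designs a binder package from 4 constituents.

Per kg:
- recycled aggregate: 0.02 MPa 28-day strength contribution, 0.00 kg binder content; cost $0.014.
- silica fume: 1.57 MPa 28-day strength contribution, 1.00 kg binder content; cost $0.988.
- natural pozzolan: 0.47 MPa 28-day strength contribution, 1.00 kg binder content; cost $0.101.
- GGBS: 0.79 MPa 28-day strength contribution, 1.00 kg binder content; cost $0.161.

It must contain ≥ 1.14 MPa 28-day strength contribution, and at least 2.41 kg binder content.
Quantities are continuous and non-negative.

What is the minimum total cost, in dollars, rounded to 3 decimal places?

$0.245

Set it up as a linear program. Let x1 = kg of recycled aggregate, x2 = kg of silica fume, x3 = kg of natural pozzolan, x4 = kg of GGBS.
Minimize 0.014x1 + 0.988x2 + 0.101x3 + 0.161x4 s.t.:
  0.02x1 + 1.57x2 + 0.47x3 + 0.79x4 ≥ 1.14   (28-day strength contribution)
  1x2 + 1x3 + 1x4 ≥ 2.41   (binder content)
  x1, x2, x3, x4 ≥ 0.
At the optimum only natural pozzolan, GGBS are positive (recycled aggregate, silica fume = 0). There the 28-day strength contribution and binder content constraints are tight.
Solving gives x3 = 2.387, x4 = 0.02281.
Hence cost = 0.101·2.387 + 0.161·0.02281 = $0.24476.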